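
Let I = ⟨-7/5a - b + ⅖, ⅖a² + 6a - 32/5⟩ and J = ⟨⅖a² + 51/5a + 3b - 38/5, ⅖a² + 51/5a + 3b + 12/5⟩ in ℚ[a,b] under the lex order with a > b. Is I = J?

No, the ideals differ.

For a fixed monomial order, each ideal has a unique reduced Gröbner basis; comparing bases decides equality.
Buchberger on the first generating set:
f_1 = -7/5a - b + ⅖, LT = a.
f_2 = ⅖a² + 6a - 32/5, LT = a².

S(f_1,f_2): lcm = a². S = 5/7ab - 107/7a + 16.
  leading term ab: subtract (-25/49b)·f_1 from 5/7ab - 107/7a + 16 → -107/7a - 25/49b² + 10/49b + 16
  leading term a: subtract (535/49)·f_1 from -107/7a - 25/49b² + 10/49b + 16 → -25/49b² + 545/49b + 570/49
  leading term b²: no divisor's leading term divides it; move -25/49b² to the remainder.
  leading term b: no divisor's leading term divides it; move 545/49b to the remainder.
  leading term 1: no divisor's leading term divides it; move 570/49 to the remainder.
  remainder -25/49b² + 545/49b + 570/49 ≠ 0; add g_3 = -25/49b² + 545/49b + 570/49 to the basis.

S(f_1,g_3): leading monomials are coprime, so the S-polynomial reduces to 0 (Buchberger's first criterion).
S(f_2,g_3): leading monomials are coprime, so the S-polynomial reduces to 0 (Buchberger's first criterion).
Every S-polynomial of the final basis reduces to 0, so we have a Gröbner basis.
Inter-reduce: drop elements whose leading term is divisible by another's, tail-reduce, and make monic.
Reduced Gröbner basis: {a + 5/7b - 2/7, b² - 109/5b - 114/5}.

Buchberger on the second generating set:
h_1 = ⅖a² + 51/5a + 3b - 38/5, LT = a².
h_2 = ⅖a² + 51/5a + 3b + 12/5, LT = a².

S(h_1,h_2): lcm = a². S = -25.
  leading term 1: no divisor's leading term divides it; move -25 to the remainder.
  remainder -25 ≠ 0; add k_3 = -25 to the basis.

S(h_1,k_3): leading monomials are coprime, so the S-polynomial reduces to 0 (Buchberger's first criterion).
S(h_2,k_3): leading monomials are coprime, so the S-polynomial reduces to 0 (Buchberger's first criterion).
Every S-polynomial of the final basis reduces to 0, so we have a Gröbner basis.
Inter-reduce: drop elements whose leading term is divisible by another's, tail-reduce, and make monic.
Reduced Gröbner basis: {1}.

These differ, so the ideals are not equal.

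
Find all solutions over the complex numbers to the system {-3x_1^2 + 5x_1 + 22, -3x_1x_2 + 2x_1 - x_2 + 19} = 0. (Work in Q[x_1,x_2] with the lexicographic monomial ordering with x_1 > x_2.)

{(-2, -3), (11/3, 79/36)}

Compute a lex Gröbner basis by Buchberger's algorithm.
f_1 = -3x_1^2 + 5x_1 + 22, LT = x_1^2.
f_2 = -3x_1x_2 + 2x_1 - x_2 + 19, LT = x_1x_2.

S(f_1,f_2): lcm = x_1^2x_2. S = 2/3x_1^2 - 2x_1x_2 + 19/3x_1 - 22/3x_2.
  leading term x_1^2: subtract (-2/9)·f_1 from 2/3x_1^2 - 2x_1x_2 + 19/3x_1 - 22/3x_2 → -2x_1x_2 + 67/9x_1 - 22/3x_2 + 44/9
  leading term x_1x_2: subtract (2/3)·f_2 from -2x_1x_2 + 67/9x_1 - 22/3x_2 + 44/9 → 55/9x_1 - 20/3x_2 - 70/9
  leading term x_1: no divisor's leading term divides it; move 55/9x_1 to the remainder.
  leading term x_2: no divisor's leading term divides it; move -20/3x_2 to the remainder.
  leading term 1: no divisor's leading term divides it; move -70/9 to the remainder.
  remainder 55/9x_1 - 20/3x_2 - 70/9 ≠ 0; add h_3 = 55/9x_1 - 20/3x_2 - 70/9 to the basis.

S(f_1,h_3): lcm = x_1^2. S = 12/11x_1x_2 - 13/33x_1 - 22/3.
  leading term x_1x_2: subtract (-4/11)·f_2 from 12/11x_1x_2 - 13/33x_1 - 22/3 → 1/3x_1 - 4/11x_2 - 14/33
  leading term x_1: subtract (3/55)·h_3 from 1/3x_1 - 4/11x_2 - 14/33 → 0
  remainder 0.

S(f_2,h_3): lcm = x_1x_2. S = -2/3x_1 + 12/11x_2^2 + 53/33x_2 - 19/3.
  leading term x_1: subtract (-6/55)·h_3 from -2/3x_1 + 12/11x_2^2 + 53/33x_2 - 19/3 → 12/11x_2^2 + 29/33x_2 - 79/11
  leading term x_2^2: no divisor's leading term divides it; move 12/11x_2^2 to the remainder.
  leading term x_2: no divisor's leading term divides it; move 29/33x_2 to the remainder.
  leading term 1: no divisor's leading term divides it; move -79/11 to the remainder.
  remainder 12/11x_2^2 + 29/33x_2 - 79/11 ≠ 0; add h_4 = 12/11x_2^2 + 29/33x_2 - 79/11 to the basis.

S(f_1,h_4): leading monomials are coprime, so the S-polynomial reduces to 0 (Buchberger's first criterion).
S(f_2,h_4): lcm = x_1x_2^2. S = -53/36x_1x_2 + 79/12x_1 + 1/3x_2^2 - 19/3x_2.
  leading term x_1x_2: subtract (53/108)·f_2 from -53/36x_1x_2 + 79/12x_1 + 1/3x_2^2 - 19/3x_2 → 605/108x_1 + 1/3x_2^2 - 631/108x_2 - 1007/108
  leading term x_1: subtract (11/12)·h_3 from 605/108x_1 + 1/3x_2^2 - 631/108x_2 - 1007/108 → 1/3x_2^2 + 29/108x_2 - 79/36
  leading term x_2^2: subtract (11/36)·h_4 from 1/3x_2^2 + 29/108x_2 - 79/36 → 0
  remainder 0.

S(h_3,h_4): leading monomials are coprime, so the S-polynomial reduces to 0 (Buchberger's first criterion).
Every S-polynomial of the final basis reduces to 0, so we have a Gröbner basis.
Inter-reduce: drop elements whose leading term is divisible by another's, tail-reduce, and make monic.
Reduced Gröbner basis: {x_1 - 12/11x_2 - 14/11, x_2^2 + 29/36x_2 - 79/12}.

Elimination: the polynomial x_2^2 + 29/36x_2 - 79/12 lies in the elimination ideal for x_2, so x_2 ∈ {-3, 79/36}. For each such x_2, the remaining basis elements (now univariate) give the rest of the solution.
  x_2 = -3: the earlier basis element becomes x_1 + 2 = 0, giving x_1 = -2 — point (-2, -3).
  x_2 = 79/36: the earlier basis element becomes x_1 - 11/3 = 0, giving x_1 = 11/3 — point (11/3, 79/36).
Each listed point satisfies every original equation (direct substitution).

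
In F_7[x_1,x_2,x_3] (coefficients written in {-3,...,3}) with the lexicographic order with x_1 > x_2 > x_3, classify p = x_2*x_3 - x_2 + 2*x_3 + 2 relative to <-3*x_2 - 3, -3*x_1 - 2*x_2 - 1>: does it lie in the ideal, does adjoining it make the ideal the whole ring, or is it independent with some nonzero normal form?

First compute the reduced Gröbner basis of I by Buchberger's algorithm.
f_1 = -3*x_2 - 3, LT = x_2.
f_2 = -3*x_1 - 2*x_2 - 1, LT = x_1.

The S-polynomials (S(f_1,f_2)) all reduce to 0 modulo the current basis, so we have a Gröbner basis.
Inter-reduce: drop elements whose leading term is divisible by another's, tail-reduce, and make monic.
Reduced Gröbner basis: {x_1 + 2, x_2 + 1}.
Label its elements g_1 = x_1 + 2, g_2 = x_2 + 1.

Reduce p = x_2*x_3 - x_2 + 2*x_3 + 2 modulo G:
  leading term x_2*x_3: subtract (x_3)·g_2 from x_2*x_3 - x_2 + 2*x_3 + 2 → -x_2 + x_3 + 2
  leading term x_2: subtract (-1)·g_2 from -x_2 + x_3 + 2 → x_3 + 3
  leading term x_3: no divisor's leading term divides it; move x_3 to the remainder.
  leading term 1: no divisor's leading term divides it; move 3 to the remainder.
  normal form = x_3 + 3.
The normal form is nonzero, so p ∉ I. Since p minus its normal form lies in I, I + (p) = I + (r) where r = x_3 + 3; decide whether this ideal is the whole ring.
Run Buchberger on G together with r (pairs among the g_i already reduce to 0 since G is a Gröbner basis):
g_1 = x_1 + 2, LT = x_1.
g_2 = x_2 + 1, LT = x_2.
r = x_3 + 3, LT = x_3.

The S-polynomials (S(g_1,g_2), S(g_1,r), S(g_2,r)) all reduce to 0 modulo the current basis, so we have a Gröbner basis.
Inter-reduce: drop elements whose leading term is divisible by another's, tail-reduce, and make monic.
Reduced Gröbner basis: {x_1 + 2, x_2 + 1, x_3 + 3}.
The reduced Gröbner basis of I + (p) is {x_1 + 2, x_2 + 1, x_3 + 3} ≠ {1}, a proper ideal, so the enlarged system stays consistent: p is independent of I, with normal form x_3 + 3.

x_2*x_3 - x_2 + 2*x_3 + 2 is independent of I; its normal form modulo I is x_3 + 3.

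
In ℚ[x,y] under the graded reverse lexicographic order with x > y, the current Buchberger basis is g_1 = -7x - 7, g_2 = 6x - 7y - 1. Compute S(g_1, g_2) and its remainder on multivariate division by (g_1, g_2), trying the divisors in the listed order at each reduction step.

S(g_1, g_2) = 7/6y + 7/6; remainder on division = 7/6y + 7/6.

lcm(LM(g_1), LM(g_2)) = x.
S = (lcm/LT(g_1))·g_1 − (lcm/LT(g_2))·g_2 = 7/6y + 7/6.
Reduce S modulo (g_1, g_2) in that order:
  leading term y: no divisor's leading term divides it; move 7/6y to the remainder.
  leading term 1: no divisor's leading term divides it; move 7/6 to the remainder.
The remainder 7/6y + 7/6 is nonzero, so it would be added as the next basis element.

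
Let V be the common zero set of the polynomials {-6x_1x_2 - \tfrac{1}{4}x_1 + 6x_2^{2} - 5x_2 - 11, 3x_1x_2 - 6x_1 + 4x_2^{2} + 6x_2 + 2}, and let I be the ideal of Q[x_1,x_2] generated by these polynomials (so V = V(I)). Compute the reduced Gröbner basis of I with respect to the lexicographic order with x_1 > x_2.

G = {x_1 - \tfrac{8}{7}x_2^{2} - \tfrac{4}{7}x_2 + \tfrac{4}{7}, x_2^{3} - \tfrac{1}{3}x_2^{2} + \tfrac{1}{4}x_2 + \tfrac{19}{12}}

f_1 = -6x_1x_2 - \tfrac{1}{4}x_1 + 6x_2^{2} - 5x_2 - 11, LT = x_1x_2.
f_2 = 3x_1x_2 - 6x_1 + 4x_2^{2} + 6x_2 + 2, LT = x_1x_2.

S(f_1,f_2): lcm = x_1x_2. S = \tfrac{49}{24}x_1 - \tfrac{7}{3}x_2^{2} - \tfrac{7}{6}x_2 + \tfrac{7}{6}.
  reduce S modulo (f_1, f_2):
  remainder \tfrac{49}{24}x_1 - \tfrac{7}{3}x_2^{2} - \tfrac{7}{6}x_2 + \tfrac{7}{6} ≠ 0; add g_3 = \tfrac{49}{24}x_1 - \tfrac{7}{3}x_2^{2} - \tfrac{7}{6}x_2 + \tfrac{7}{6} to the basis.

S(f_1,g_3): lcm = x_1x_2. S = \tfrac{1}{24}x_1 + \tfrac{8}{7}x_2^{3} - \tfrac{3}{7}x_2^{2} + \tfrac{11}{42}x_2 + \tfrac{11}{6}.
  reduce S modulo (f_1, f_2, g_3):
  remainder \tfrac{8}{7}x_2^{3} - \tfrac{8}{21}x_2^{2} + \tfrac{2}{7}x_2 + \tfrac{38}{21} ≠ 0; add g_4 = \tfrac{8}{7}x_2^{3} - \tfrac{8}{21}x_2^{2} + \tfrac{2}{7}x_2 + \tfrac{38}{21} to the basis.

The other S-polynomials (S(f_2,g_3), S(f_1,g_4), S(f_2,g_4), S(g_3,g_4)) all reduce to 0 modulo the current basis, so we have a Gröbner basis.
Inter-reduce: drop elements whose leading term is divisible by another's, tail-reduce, and make monic.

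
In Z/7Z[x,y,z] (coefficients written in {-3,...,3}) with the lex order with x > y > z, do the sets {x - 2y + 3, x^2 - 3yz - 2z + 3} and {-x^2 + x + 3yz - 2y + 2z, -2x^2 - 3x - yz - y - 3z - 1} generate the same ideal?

Since reduced Gröbner bases are canonical representatives of ideals under a given ordering, it suffices to compute and compare them.
Buchberger on the first generating set:
f_1 = x - 2y + 3, LT = x.
f_2 = x^2 - 3yz - 2z + 3, LT = x^2.

S(f_1,f_2): lcm = x^2. S = -2xy + 3x + 3yz + 2z - 3.
  reduce S modulo (f_1, f_2):
  remainder 3y^2 + 3yz - 2y + 2z + 2 ≠ 0; add g_3 = 3y^2 + 3yz - 2y + 2z + 2 to the basis.

The other S-polynomials (S(f_1,g_3), S(f_2,g_3)) all reduce to 0 modulo the current basis, so we have a Gröbner basis.
Inter-reduce: drop elements whose leading term is divisible by another's, tail-reduce, and make monic.
Reduced Gröbner basis: {x - 2y + 3, y^2 + yz - 3y + 3z + 3}.

Buchberger on the second generating set:
h_1 = -x^2 + x + 3yz - 2y + 2z, LT = x^2.
h_2 = -2x^2 - 3x - yz - y - 3z - 1, LT = x^2.

S(h_1,h_2): lcm = x^2. S = x - 2y + 3.
  reduce S modulo (h_1, h_2):
  remainder x - 2y + 3 ≠ 0; add k_3 = x - 2y + 3 to the basis.

S(h_1,k_3): lcm = x^2. S = 2xy + 3x - 3yz + 2y - 2z.
  reduce S modulo (h_1, h_2, k_3):
  remainder -3y^2 - 3yz + 2y - 2z - 2 ≠ 0; add k_4 = -3y^2 - 3yz + 2y - 2z - 2 to the basis.

The other S-polynomials (S(h_2,k_3), S(h_1,k_4), S(h_2,k_4), S(k_3,k_4)) all reduce to 0 modulo the current basis, so we have a Gröbner basis.
Inter-reduce: drop elements whose leading term is divisible by another's, tail-reduce, and make monic.
Reduced Gröbner basis: {x - 2y + 3, y^2 + yz - 3y + 3z + 3}.

Same reduced basis, so the two generating sets span the same ideal.

Yes, the ideals are equal.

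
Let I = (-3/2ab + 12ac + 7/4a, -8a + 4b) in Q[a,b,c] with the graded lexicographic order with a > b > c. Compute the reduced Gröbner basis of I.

G = {b^2 - 8bc - 7/6b, a - 1/2b}

f_1 = -3/2ab + 12ac + 7/4a, LT = ab.
f_2 = -8a + 4b, LT = a.

S(f_1,f_2): lcm = ab. S = -8ac + 1/2b^2 - 7/6a.
  reduce S modulo (f_1, f_2):
  remainder 1/2b^2 - 4bc - 7/12b ≠ 0; add g_3 = 1/2b^2 - 4bc - 7/12b to the basis.

The other S-polynomials (S(f_1,g_3), S(f_2,g_3)) all reduce to 0 modulo the current basis, so we have a Gröbner basis.
Inter-reduce: drop elements whose leading term is divisible by another's, tail-reduce, and make monic.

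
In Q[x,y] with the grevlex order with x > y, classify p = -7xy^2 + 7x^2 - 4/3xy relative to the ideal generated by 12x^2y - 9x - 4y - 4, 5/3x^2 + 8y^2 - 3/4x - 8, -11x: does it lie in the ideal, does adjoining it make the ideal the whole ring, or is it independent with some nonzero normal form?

-7xy^2 + 7x^2 - 4/3xy lies in I (it reduces to 0).

First compute the reduced Gröbner basis of I by Buchberger's algorithm.
f_1 = 12x^2y - 9x - 4y - 4, LT = x^2y.
f_2 = 5/3x^2 + 8y^2 - 3/4x - 8, LT = x^2.
f_3 = -11x, LT = x.

S(f_1,f_2): lcm = x^2y. S = -24/5y^3 + 9/20xy - 3/4x + 67/15y - 1/3.
  reduce S modulo (f_1, f_2, f_3):
  remainder -24/5y^3 + 67/15y - 1/3 ≠ 0; add h_4 = -24/5y^3 + 67/15y - 1/3 to the basis.

S(f_1,f_3): lcm = x^2y. S = -3/4x - 1/3y - 1/3.
  reduce S modulo (f_1, f_2, f_3, h_4):
  remainder -1/3y - 1/3 ≠ 0; add h_5 = -1/3y - 1/3 to the basis.

The other S-polynomials (S(f_2,f_3), S(f_1,h_4), S(f_2,h_4), S(f_3,h_4), S(f_1,h_5), S(f_2,h_5), S(f_3,h_5), S(h_4,h_5)) all reduce to 0 modulo the current basis, so we have a Gröbner basis.
Inter-reduce: drop elements whose leading term is divisible by another's, tail-reduce, and make monic.
Reduced Gröbner basis: {x, y + 1}.
Label its elements g_1 = x, g_2 = y + 1.

Reduce p = -7xy^2 + 7x^2 - 4/3xy modulo G:
  leading term xy^2: subtract (-7y^2)·g_1 from -7xy^2 + 7x^2 - 4/3xy → 7x^2 - 4/3xy
  leading term x^2: subtract (7x)·g_1 from 7x^2 - 4/3xy → -4/3xy
  leading term xy: subtract (-4/3y)·g_1 from -4/3xy → 0
  normal form = 0.
Since the normal form is 0, p ∈ I.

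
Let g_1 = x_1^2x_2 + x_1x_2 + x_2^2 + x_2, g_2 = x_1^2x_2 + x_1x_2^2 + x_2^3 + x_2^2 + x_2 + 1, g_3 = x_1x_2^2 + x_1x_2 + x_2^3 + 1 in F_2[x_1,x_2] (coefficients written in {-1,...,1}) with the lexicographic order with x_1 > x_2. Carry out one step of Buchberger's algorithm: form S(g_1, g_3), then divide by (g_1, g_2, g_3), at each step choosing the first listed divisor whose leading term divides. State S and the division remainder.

lcm(LM(g_1), LM(g_3)) = x_1^2x_2^2.
S = (lcm/LT(g_1))·g_1 − (lcm/LT(g_3))·g_3 = x_1^2x_2 + x_1x_2^3 + x_1x_2^2 + x_1 + x_2^3 + x_2^2.
Reduce S modulo (g_1, g_2, g_3) in that order:
  leading term x_1^2x_2: subtract (1)·g_1 from x_1^2x_2 + x_1x_2^3 + x_1x_2^2 + x_1 + x_2^3 + x_2^2 → x_1x_2^3 + x_1x_2^2 + x_1x_2 + x_1 + x_2^3 + x_2
  leading term x_1x_2^3: subtract (x_2)·g_3 from x_1x_2^3 + x_1x_2^2 + x_1x_2 + x_1 + x_2^3 + x_2 → x_1x_2 + x_1 + x_2^4 + x_2^3
  leading term x_1x_2: no divisor's leading term divides it; move x_1x_2 to the remainder.
  leading term x_1: no divisor's leading term divides it; move x_1 to the remainder.
  leading term x_2^4: no divisor's leading term divides it; move x_2^4 to the remainder.
  leading term x_2^3: no divisor's leading term divides it; move x_2^3 to the remainder.
The remainder x_1x_2 + x_1 + x_2^4 + x_2^3 is nonzero, so it would be added as the next basis element.

S(g_1, g_3) = x_1^2x_2 + x_1x_2^3 + x_1x_2^2 + x_1 + x_2^3 + x_2^2; remainder on division = x_1x_2 + x_1 + x_2^4 + x_2^3.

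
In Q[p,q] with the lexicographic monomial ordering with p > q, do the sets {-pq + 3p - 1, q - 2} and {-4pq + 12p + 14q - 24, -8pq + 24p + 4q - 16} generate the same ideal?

For a fixed monomial order, each ideal has a unique reduced Gröbner basis; comparing bases decides equality.
Buchberger on the first generating set:
f_1 = -pq + 3p - 1, LT = pq.
f_2 = q - 2, LT = q.

S(f_1,f_2): lcm = pq. S = -p + 1.
  reduce S modulo (f_1, f_2):
  remainder -p + 1 ≠ 0; add g_3 = -p + 1 to the basis.

The other S-polynomials (S(f_1,g_3), S(f_2,g_3)) all reduce to 0 modulo the current basis, so we have a Gröbner basis.
Inter-reduce: drop elements whose leading term is divisible by another's, tail-reduce, and make monic.
Reduced Gröbner basis: {p - 1, q - 2}.

Buchberger on the second generating set:
h_1 = -4pq + 12p + 14q - 24, LT = pq.
h_2 = -8pq + 24p + 4q - 16, LT = pq.

S(h_1,h_2): lcm = pq. S = -3q + 4.
  reduce S modulo (h_1, h_2):
  remainder -3q + 4 ≠ 0; add k_3 = -3q + 4 to the basis.

S(h_1,k_3): lcm = pq. S = -\tfrac{5}{3}p - \tfrac{7}{2}q + 6.
  reduce S modulo (h_1, h_2, k_3):
  remainder -\tfrac{5}{3}p + \tfrac{4}{3} ≠ 0; add k_4 = -\tfrac{5}{3}p + \tfrac{4}{3} to the basis.

The other S-polynomials (S(h_2,k_3), S(h_1,k_4), S(h_2,k_4), S(k_3,k_4)) all reduce to 0 modulo the current basis, so we have a Gröbner basis.
Inter-reduce: drop elements whose leading term is divisible by another's, tail-reduce, and make monic.
Reduced Gröbner basis: {p - \tfrac{4}{5}, q - \tfrac{4}{3}}.

These differ, so the ideals are not equal.

No, the ideals differ.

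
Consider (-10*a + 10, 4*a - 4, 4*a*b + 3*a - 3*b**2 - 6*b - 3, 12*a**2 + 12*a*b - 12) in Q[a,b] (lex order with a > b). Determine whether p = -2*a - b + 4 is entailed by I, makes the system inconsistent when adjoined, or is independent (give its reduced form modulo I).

Adjoining -2*a - b + 4 makes the ideal the whole ring: the system is inconsistent.

First compute the reduced Gröbner basis of I by Buchberger's algorithm.
f_1 = -10*a + 10, LT = a.
f_2 = 4*a - 4, LT = a.
f_3 = 4*a*b + 3*a - 3*b**2 - 6*b - 3, LT = a*b.
f_4 = 12*a**2 + 12*a*b - 12, LT = a**2.

S(f_1,f_3): lcm = a*b. S = -3/4*a + 3/4*b**2 + 1/2*b + 3/4.
  leading term a: subtract (3/40)·f_1 from -3/4*a + 3/4*b**2 + 1/2*b + 3/4 → 3/4*b**2 + 1/2*b
  leading term b**2: no divisor's leading term divides it; move 3/4*b**2 to the remainder.
  leading term b: no divisor's leading term divides it; move 1/2*b to the remainder.
  remainder 3/4*b**2 + 1/2*b ≠ 0; add h_5 = 3/4*b**2 + 1/2*b to the basis.

S(f_1,f_4): lcm = a**2. S = -a*b - a + 1.
  leading term a*b: subtract (1/10*b)·f_1 from -a*b - a + 1 → -a - b + 1
  leading term a: subtract (1/10)·f_1 from -a - b + 1 → -b
  leading term b: no divisor's leading term divides it; move -b to the remainder.
  remainder -b ≠ 0; add h_6 = -b to the basis.

The other S-polynomials (S(f_1,f_2), S(f_2,f_3), S(f_2,f_4), S(f_3,f_4), S(f_1,h_5), S(f_2,h_5), S(f_3,h_5), S(f_4,h_5), S(f_1,h_6), S(f_2,h_6), S(f_3,h_6), S(f_4,h_6), S(h_5,h_6)) all reduce to 0 modulo the current basis, so we have a Gröbner basis.
Inter-reduce: drop elements whose leading term is divisible by another's, tail-reduce, and make monic.
Reduced Gröbner basis: {a - 1, b}.
Label its elements g_1 = a - 1, g_2 = b.

Reduce p = -2*a - b + 4 modulo G:
  leading term a: subtract (-2)·g_1 from -2*a - b + 4 → -b + 2
  leading term b: subtract (-1)·g_2 from -b + 2 → 2
  leading term 1: no divisor's leading term divides it; move 2 to the remainder.
  normal form = 2.
The normal form is nonzero, so p ∉ I. Since p minus its normal form lies in I, I + (p) = I + (r) where r = 2; decide whether this ideal is the whole ring.
Here r = 2 is a nonzero constant, hence a unit: 1 ∈ I + (p), the Gröbner basis of I + (p) is {1}, and the enlarged system has no common solution — adjoining p is inconsistent.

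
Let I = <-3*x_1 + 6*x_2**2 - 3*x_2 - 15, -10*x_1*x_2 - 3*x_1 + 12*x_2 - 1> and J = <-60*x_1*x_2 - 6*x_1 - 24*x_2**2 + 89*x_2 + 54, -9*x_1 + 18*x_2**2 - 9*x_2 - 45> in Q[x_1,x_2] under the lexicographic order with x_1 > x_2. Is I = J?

Since reduced Gröbner bases are canonical representatives of ideals under a given ordering, it suffices to compute and compare them.
Buchberger on the first generating set:
f_1 = -3*x_1 + 6*x_2**2 - 3*x_2 - 15, LT = x_1.
f_2 = -10*x_1*x_2 - 3*x_1 + 12*x_2 - 1, LT = x_1*x_2.

S(f_1,f_2): lcm = x_1*x_2. S = -3/10*x_1 - 2*x_2**3 + x_2**2 + 31/5*x_2 - 1/10.
  reduce S modulo (f_1, f_2):
  remainder -2*x_2**3 + 2/5*x_2**2 + 13/2*x_2 + 7/5 ≠ 0; add g_3 = -2*x_2**3 + 2/5*x_2**2 + 13/2*x_2 + 7/5 to the basis.

The other S-polynomials (S(f_1,g_3), S(f_2,g_3)) all reduce to 0 modulo the current basis, so we have a Gröbner basis.
Inter-reduce: drop elements whose leading term is divisible by another's, tail-reduce, and make monic.
Reduced Gröbner basis: {x_1 - 2*x_2**2 + x_2 + 5, x_2**3 - 1/5*x_2**2 - 13/4*x_2 - 7/10}.

Buchberger on the second generating set:
h_1 = -60*x_1*x_2 - 6*x_1 - 24*x_2**2 + 89*x_2 + 54, LT = x_1*x_2.
h_2 = -9*x_1 + 18*x_2**2 - 9*x_2 - 45, LT = x_1.

S(h_1,h_2): lcm = x_1*x_2. S = 1/10*x_1 + 2*x_2**3 - 3/5*x_2**2 - 389/60*x_2 - 9/10.
  reduce S modulo (h_1, h_2):
  remainder 2*x_2**3 - 2/5*x_2**2 - 79/12*x_2 - 7/5 ≠ 0; add k_3 = 2*x_2**3 - 2/5*x_2**2 - 79/12*x_2 - 7/5 to the basis.

The other S-polynomials (S(h_1,k_3), S(h_2,k_3)) all reduce to 0 modulo the current basis, so we have a Gröbner basis.
Inter-reduce: drop elements whose leading term is divisible by another's, tail-reduce, and make monic.
Reduced Gröbner basis: {x_1 - 2*x_2**2 + x_2 + 5, x_2**3 - 1/5*x_2**2 - 79/24*x_2 - 7/10}.

Since the reduced bases disagree, the two ideals are not the same.
The choice of monomial ordering does not affect the verdict — as long as both bases are computed under the same ordering, their equality decides ideal equality.

No, the ideals differ.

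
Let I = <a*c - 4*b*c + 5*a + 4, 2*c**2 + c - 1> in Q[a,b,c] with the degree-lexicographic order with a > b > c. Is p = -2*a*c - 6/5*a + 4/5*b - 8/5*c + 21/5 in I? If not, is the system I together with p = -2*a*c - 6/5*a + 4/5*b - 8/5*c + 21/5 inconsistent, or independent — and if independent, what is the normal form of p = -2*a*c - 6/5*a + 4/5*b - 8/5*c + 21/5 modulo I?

Adjoining -2*a*c - 6/5*a + 4/5*b - 8/5*c + 21/5 makes the ideal the whole ring: the system is inconsistent.

First compute the reduced Gröbner basis of I by Buchberger's algorithm.
f_1 = a*c - 4*b*c + 5*a + 4, LT = a*c.
f_2 = 2*c**2 + c - 1, LT = c**2.

S(f_1,f_2): lcm = a*c**2. S = -4*b*c**2 + 9/2*a*c + 1/2*a + 4*c.
  leading term b*c**2: subtract (-2*b)·f_2 from -4*b*c**2 + 9/2*a*c + 1/2*a + 4*c → 9/2*a*c + 2*b*c + 1/2*a - 2*b + 4*c
  leading term a*c: subtract (9/2)·f_1 from 9/2*a*c + 2*b*c + 1/2*a - 2*b + 4*c → 20*b*c - 22*a - 2*b + 4*c - 18
  leading term b*c: no divisor's leading term divides it; move 20*b*c to the remainder.
  leading term a: no divisor's leading term divides it; move -22*a to the remainder.
  leading term b: no divisor's leading term divides it; move -2*b to the remainder.
  leading term c: no divisor's leading term divides it; move 4*c to the remainder.
  leading term 1: no divisor's leading term divides it; move -18 to the remainder.
  remainder 20*b*c - 22*a - 2*b + 4*c - 18 ≠ 0; add h_3 = 20*b*c - 22*a - 2*b + 4*c - 18 to the basis.

S(f_1,h_3): lcm = a*b*c. S = -4*b**2*c + 11/10*a**2 + 51/10*a*b - 1/5*a*c + 9/10*a + 4*b.
  leading term b**2*c: subtract (-1/5*b)·h_3 from -4*b**2*c + 11/10*a**2 + 51/10*a*b - 1/5*a*c + 9/10*a + 4*b → 11/10*a**2 + 7/10*a*b - 1/5*a*c - 2/5*b**2 + 4/5*b*c + 9/10*a + 2/5*b
  leading term a**2: no divisor's leading term divides it; move 11/10*a**2 to the remainder.
  leading term a*b: no divisor's leading term divides it; move 7/10*a*b to the remainder.
  leading term a*c: subtract (-1/5)·f_1 from -1/5*a*c - 2/5*b**2 + 4/5*b*c + 9/10*a + 2/5*b → -2/5*b**2 + 19/10*a + 2/5*b + 4/5
  leading term b**2: no divisor's leading term divides it; move -2/5*b**2 to the remainder.
  leading term a: no divisor's leading term divides it; move 19/10*a to the remainder.
  leading term b: no divisor's leading term divides it; move 2/5*b to the remainder.
  leading term 1: no divisor's leading term divides it; move 4/5 to the remainder.
  remainder 11/10*a**2 + 7/10*a*b - 2/5*b**2 + 19/10*a + 2/5*b + 4/5 ≠ 0; add h_4 = 11/10*a**2 + 7/10*a*b - 2/5*b**2 + 19/10*a + 2/5*b + 4/5 to the basis.

The other S-polynomials (S(f_2,h_3), S(f_1,h_4), S(f_2,h_4), S(h_3,h_4)) all reduce to 0 modulo the current basis, so we have a Gröbner basis.
Inter-reduce: drop elements whose leading term is divisible by another's, tail-reduce, and make monic.
Reduced Gröbner basis: {a**2 + 7/11*a*b - 4/11*b**2 + 19/11*a + 4/11*b + 8/11, a*c + 3/5*a - 2/5*b + 4/5*c + 2/5, b*c - 11/10*a - 1/10*b + 1/5*c - 9/10, c**2 + 1/2*c - 1/2}.
Label its elements g_1 = a**2 + 7/11*a*b - 4/11*b**2 + 19/11*a + 4/11*b + 8/11, g_2 = a*c + 3/5*a - 2/5*b + 4/5*c + 2/5, g_3 = b*c - 11/10*a - 1/10*b + 1/5*c - 9/10, g_4 = c**2 + 1/2*c - 1/2.

Reduce p = -2*a*c - 6/5*a + 4/5*b - 8/5*c + 21/5 modulo G:
  leading term a*c: subtract (-2)·g_2 from -2*a*c - 6/5*a + 4/5*b - 8/5*c + 21/5 → 5
  leading term 1: no divisor's leading term divides it; move 5 to the remainder.
  normal form = 5.
The normal form is nonzero, so p ∉ I. Since p minus its normal form lies in I, I + (p) = I + (r) where r = 5; decide whether this ideal is the whole ring.
Here r = 5 is a nonzero constant, hence a unit: 1 ∈ I + (p), the Gröbner basis of I + (p) is {1}, and the enlarged system has no common solution — adjoining p is inconsistent.

The remainder on division by a Gröbner basis is unique — it is the normal form.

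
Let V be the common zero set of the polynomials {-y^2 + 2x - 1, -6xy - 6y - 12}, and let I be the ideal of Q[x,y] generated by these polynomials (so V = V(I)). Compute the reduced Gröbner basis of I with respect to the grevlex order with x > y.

G = {x^2 + 1/2x + y - 1/2, xy + y + 2, y^2 - 2x + 1}

f_1 = -y^2 + 2x - 1, LT = y^2.
f_2 = -6xy - 6y - 12, LT = xy.

S(f_1,f_2): lcm = xy^2. S = -2x^2 - y^2 + x - 2y.
  leading term x^2: no divisor's leading term divides it; move -2x^2 to the remainder.
  leading term y^2: subtract (1)·f_1 from -y^2 + x - 2y → -x - 2y + 1
  leading term x: no divisor's leading term divides it; move -x to the remainder.
  leading term y: no divisor's leading term divides it; move -2y to the remainder.
  leading term 1: no divisor's leading term divides it; move 1 to the remainder.
  remainder -2x^2 - x - 2y + 1 ≠ 0; add g_3 = -2x^2 - x - 2y + 1 to the basis.

The other S-polynomials (S(f_1,g_3), S(f_2,g_3)) all reduce to 0 modulo the current basis, so we have a Gröbner basis.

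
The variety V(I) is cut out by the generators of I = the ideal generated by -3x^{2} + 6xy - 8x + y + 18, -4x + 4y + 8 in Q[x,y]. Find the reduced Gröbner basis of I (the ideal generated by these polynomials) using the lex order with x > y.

G = {x - y - 2, y^{2} - \tfrac{7}{3}y - \tfrac{10}{3}}

f_1 = -3x^{2} + 6xy - 8x + y + 18, LT = x^{2}.
f_2 = -4x + 4y + 8, LT = x.

S(f_1,f_2): lcm = x^{2}. S = -xy + \tfrac{14}{3}x - \tfrac{1}{3}y - 6.
  reduce S modulo (f_1, f_2):
  remainder -y^{2} + \tfrac{7}{3}y + \tfrac{10}{3} ≠ 0; add g_3 = -y^{2} + \tfrac{7}{3}y + \tfrac{10}{3} to the basis.

The other S-polynomials (S(f_1,g_3), S(f_2,g_3)) all reduce to 0 modulo the current basis, so we have a Gröbner basis.
Inter-reduce: drop elements whose leading term is divisible by another's, tail-reduce, and make monic.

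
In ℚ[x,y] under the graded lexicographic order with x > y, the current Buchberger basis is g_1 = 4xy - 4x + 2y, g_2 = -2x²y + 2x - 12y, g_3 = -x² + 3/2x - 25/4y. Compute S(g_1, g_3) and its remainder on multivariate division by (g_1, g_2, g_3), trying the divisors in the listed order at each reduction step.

lcm(LM(g_1), LM(g_3)) = x²y.
S = (lcm/LT(g_1))·g_1 − (lcm/LT(g_3))·g_3 = -x² + 2xy - 25/4y².
Reduce S modulo (g_1, g_2, g_3) in that order:
  leading term x²: subtract (1)·g_3 from -x² + 2xy - 25/4y² → 2xy - 25/4y² - 3/2x + 25/4y
  leading term xy: subtract (½)·g_1 from 2xy - 25/4y² - 3/2x + 25/4y → -25/4y² + ½x + 21/4y
  leading term y²: no divisor's leading term divides it; move -25/4y² to the remainder.
  leading term x: no divisor's leading term divides it; move ½x to the remainder.
  leading term y: no divisor's leading term divides it; move 21/4y to the remainder.
The remainder -25/4y² + ½x + 21/4y is nonzero, so it would be added as the next basis element.
An S-polynomial is built so that the two leading terms cancel; whether anything survives reduction is exactly the Gröbner-basis criterion.

S(g_1, g_3) = -x² + 2xy - 25/4y²; remainder on division = -25/4y² + ½x + 21/4y.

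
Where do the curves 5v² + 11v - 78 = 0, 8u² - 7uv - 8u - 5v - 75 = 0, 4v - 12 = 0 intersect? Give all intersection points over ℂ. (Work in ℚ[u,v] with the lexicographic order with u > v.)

Compute a lex Gröbner basis by Buchberger's algorithm.
f_1 = 5v² + 11v - 78, LT = v².
f_2 = 8u² - 7uv - 8u - 5v - 75, LT = u².
f_3 = 4v - 12, LT = v.

The S-polynomials (S(f_1,f_2), S(f_1,f_3), S(f_2,f_3)) all reduce to 0 modulo the current basis, so we have a Gröbner basis.
Inter-reduce: drop elements whose leading term is divisible by another's, tail-reduce, and make monic.
Reduced Gröbner basis: {u² - 29/8u - 45/4, v - 3}.

Elimination: the polynomial v - 3 lies in the elimination ideal for v, so v ∈ {3}. For each such v, the remaining basis elements (now univariate) give the rest of the solution.
  v = 3: the earlier basis element becomes u² - 29/8u - 45/4 = 0, giving u = -2, 45/8 — points (-2, 3), (45/8, 3).

{(-2, 3), (45/8, 3)}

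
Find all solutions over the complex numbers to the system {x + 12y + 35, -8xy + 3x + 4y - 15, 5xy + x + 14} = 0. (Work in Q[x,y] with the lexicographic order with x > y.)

Compute a lex Gröbner basis by Buchberger's algorithm.
f_1 = x + 12y + 35, LT = x.
f_2 = -8xy + 3x + 4y - 15, LT = xy.
f_3 = 5xy + x + 14, LT = xy.

S(f_1,f_2): lcm = xy. S = 3/8x + 12y^2 + 71/2y - 15/8.
  reduce S modulo (f_1, f_2, f_3):
  remainder 12y^2 + 31y - 15 ≠ 0; add h_4 = 12y^2 + 31y - 15 to the basis.

S(f_1,f_3): lcm = xy. S = -1/5x + 12y^2 + 35y - 14/5.
  reduce S modulo (f_1, f_2, f_3, h_4):
  remainder 32/5y + 96/5 ≠ 0; add h_5 = 32/5y + 96/5 to the basis.

The other S-polynomials (S(f_2,f_3), S(f_1,h_4), S(f_2,h_4), S(f_3,h_4), S(f_1,h_5), S(f_2,h_5), S(f_3,h_5), S(h_4,h_5)) all reduce to 0 modulo the current basis, so we have a Gröbner basis.
Inter-reduce: drop elements whose leading term is divisible by another's, tail-reduce, and make monic.
Reduced Gröbner basis: {x - 1, y + 3}.

The lex basis is triangular: the last element involves only y. Solving y + 3 = 0 gives y ∈ {-3}; substituting each value into the earlier elements determines the remaining variables.
  y = -3: the earlier basis element becomes x - 1 = 0, giving x = 1 — point (1, -3).

{(1, -3)}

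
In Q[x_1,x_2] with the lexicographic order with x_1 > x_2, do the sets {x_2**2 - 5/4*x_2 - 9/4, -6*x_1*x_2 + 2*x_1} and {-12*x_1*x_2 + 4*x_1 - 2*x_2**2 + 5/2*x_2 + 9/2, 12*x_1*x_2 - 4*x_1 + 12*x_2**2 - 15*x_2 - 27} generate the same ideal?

Yes, the ideals are equal.

Equality of ideals is decidable: compute both reduced Gröbner bases (unique for the ordering) and check whether they agree.
Buchberger on the first generating set:
f_1 = x_2**2 - 5/4*x_2 - 9/4, LT = x_2**2.
f_2 = -6*x_1*x_2 + 2*x_1, LT = x_1*x_2.

S(f_1,f_2): lcm = x_1*x_2**2. S = -11/12*x_1*x_2 - 9/4*x_1.
  reduce S modulo (f_1, f_2):
  remainder -23/9*x_1 ≠ 0; add g_3 = -23/9*x_1 to the basis.

The other S-polynomials (S(f_1,g_3), S(f_2,g_3)) all reduce to 0 modulo the current basis, so we have a Gröbner basis.
Inter-reduce: drop elements whose leading term is divisible by another's, tail-reduce, and make monic.
Reduced Gröbner basis: {x_1, x_2**2 - 5/4*x_2 - 9/4}.

Buchberger on the second generating set:
h_1 = -12*x_1*x_2 + 4*x_1 - 2*x_2**2 + 5/2*x_2 + 9/2, LT = x_1*x_2.
h_2 = 12*x_1*x_2 - 4*x_1 + 12*x_2**2 - 15*x_2 - 27, LT = x_1*x_2.

S(h_1,h_2): lcm = x_1*x_2. S = -5/6*x_2**2 + 25/24*x_2 + 15/8.
  reduce S modulo (h_1, h_2):
  remainder -5/6*x_2**2 + 25/24*x_2 + 15/8 ≠ 0; add k_3 = -5/6*x_2**2 + 25/24*x_2 + 15/8 to the basis.

S(h_1,k_3): lcm = x_1*x_2**2. S = 11/12*x_1*x_2 + 9/4*x_1 + 1/6*x_2**3 - 5/24*x_2**2 - 3/8*x_2.
  reduce S modulo (h_1, h_2, k_3):
  remainder 23/9*x_1 ≠ 0; add k_4 = 23/9*x_1 to the basis.

The other S-polynomials (S(h_2,k_3), S(h_1,k_4), S(h_2,k_4), S(k_3,k_4)) all reduce to 0 modulo the current basis, so we have a Gröbner basis.
Inter-reduce: drop elements whose leading term is divisible by another's, tail-reduce, and make monic.
Reduced Gröbner basis: {x_1, x_2**2 - 5/4*x_2 - 9/4}.

The two bases agree; hence the ideals are identical.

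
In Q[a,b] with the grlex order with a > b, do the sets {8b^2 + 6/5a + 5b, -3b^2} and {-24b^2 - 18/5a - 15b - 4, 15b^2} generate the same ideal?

For a fixed monomial order, each ideal has a unique reduced Gröbner basis; comparing bases decides equality.
Buchberger on the first generating set:
f_1 = 8b^2 + 6/5a + 5b, LT = b^2.
f_2 = -3b^2, LT = b^2.

S(f_1,f_2): lcm = b^2. S = 3/20a + 5/8b.
  leading term a: no divisor's leading term divides it; move 3/20a to the remainder.
  leading term b: no divisor's leading term divides it; move 5/8b to the remainder.
  remainder 3/20a + 5/8b ≠ 0; add g_3 = 3/20a + 5/8b to the basis.

The other S-polynomials (S(f_1,g_3), S(f_2,g_3)) all reduce to 0 modulo the current basis, so we have a Gröbner basis.
Inter-reduce: drop elements whose leading term is divisible by another's, tail-reduce, and make monic.
Reduced Gröbner basis: {b^2, a + 25/6b}.

Buchberger on the second generating set:
h_1 = -24b^2 - 18/5a - 15b - 4, LT = b^2.
h_2 = 15b^2, LT = b^2.

S(h_1,h_2): lcm = b^2. S = 3/20a + 5/8b + 1/6.
  leading term a: no divisor's leading term divides it; move 3/20a to the remainder.
  leading term b: no divisor's leading term divides it; move 5/8b to the remainder.
  leading term 1: no divisor's leading term divides it; move 1/6 to the remainder.
  remainder 3/20a + 5/8b + 1/6 ≠ 0; add k_3 = 3/20a + 5/8b + 1/6 to the basis.

The other S-polynomials (S(h_1,k_3), S(h_2,k_3)) all reduce to 0 modulo the current basis, so we have a Gröbner basis.
Inter-reduce: drop elements whose leading term is divisible by another's, tail-reduce, and make monic.
Reduced Gröbner basis: {b^2, a + 25/6b + 10/9}.

These differ, so the ideals are not equal.

No, the ideals differ.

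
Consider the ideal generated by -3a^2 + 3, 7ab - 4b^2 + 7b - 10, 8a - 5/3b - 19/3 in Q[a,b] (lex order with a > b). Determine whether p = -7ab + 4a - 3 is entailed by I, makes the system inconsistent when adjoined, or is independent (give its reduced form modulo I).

Adjoining -7ab + 4a - 3 makes the ideal the whole ring: the system is inconsistent.

First compute the reduced Gröbner basis of I by Buchberger's algorithm.
f_1 = -3a^2 + 3, LT = a^2.
f_2 = 7ab - 4b^2 + 7b - 10, LT = ab.
f_3 = 8a - 5/3b - 19/3, LT = a.

S(f_1,f_2): lcm = a^2b. S = 4/7ab^2 - ab + 10/7a - b.
  leading term ab^2: subtract (4/49b)·f_2 from 4/7ab^2 - ab + 10/7a - b → -ab + 10/7a + 16/49b^3 - 4/7b^2 - 9/49b
  leading term ab: subtract (-1/7)·f_2 from -ab + 10/7a + 16/49b^3 - 4/7b^2 - 9/49b → 10/7a + 16/49b^3 - 8/7b^2 + 40/49b - 10/7
  leading term a: subtract (5/28)·f_3 from 10/7a + 16/49b^3 - 8/7b^2 + 40/49b - 10/7 → 16/49b^3 - 8/7b^2 + 655/588b - 25/84
  leading term b^3: no divisor's leading term divides it; move 16/49b^3 to the remainder.
  leading term b^2: no divisor's leading term divides it; move -8/7b^2 to the remainder.
  leading term b: no divisor's leading term divides it; move 655/588b to the remainder.
  leading term 1: no divisor's leading term divides it; move -25/84 to the remainder.
  remainder 16/49b^3 - 8/7b^2 + 655/588b - 25/84 ≠ 0; add h_4 = 16/49b^3 - 8/7b^2 + 655/588b - 25/84 to the basis.

S(f_1,f_3): lcm = a^2. S = 5/24ab + 19/24a - 1.
  leading term ab: subtract (5/168)·f_2 from 5/24ab + 19/24a - 1 → 19/24a + 5/42b^2 - 5/24b - 59/84
  leading term a: subtract (19/192)·f_3 from 19/24a + 5/42b^2 - 5/24b - 59/84 → 5/42b^2 - 25/576b - 305/4032
  leading term b^2: no divisor's leading term divides it; move 5/42b^2 to the remainder.
  leading term b: no divisor's leading term divides it; move -25/576b to the remainder.
  leading term 1: no divisor's leading term divides it; move -305/4032 to the remainder.
  remainder 5/42b^2 - 25/576b - 305/4032 ≠ 0; add h_5 = 5/42b^2 - 25/576b - 305/4032 to the basis.

S(f_2,f_3): lcm = ab. S = -61/168b^2 + 43/24b - 10/7.
  leading term b^2: subtract (-61/20)·h_5 from -61/168b^2 + 43/24b - 10/7 → 3823/2304b - 3823/2304
  leading term b: no divisor's leading term divides it; move 3823/2304b to the remainder.
  leading term 1: no divisor's leading term divides it; move -3823/2304 to the remainder.
  remainder 3823/2304b - 3823/2304 ≠ 0; add h_6 = 3823/2304b - 3823/2304 to the basis.

S(f_1,h_4): leading monomials are coprime, so the S-polynomial reduces to 0 (Buchberger's first criterion).
S(f_2,h_4): lcm = ab^3. S = 7/2ab^2 - 655/192ab + 175/192a - 4/7b^4 + b^3 - 10/7b^2.
  leading term ab^2: subtract (1/2b)·f_2 from 7/2ab^2 - 655/192ab + 175/192a - 4/7b^4 + b^3 - 10/7b^2 → -655/192ab + 175/192a - 4/7b^4 + 3b^3 - 69/14b^2 + 5b
  leading term ab: subtract (-655/1344)·f_2 from -655/192ab + 175/192a - 4/7b^4 + 3b^3 - 69/14b^2 + 5b → 175/192a - 4/7b^4 + 3b^3 - 2311/336b^2 + 1615/192b - 3275/672
  leading term a: subtract (175/1536)·f_3 from 175/192a - 4/7b^4 + 3b^3 - 2311/336b^2 + 1615/192b - 3275/672 → -4/7b^4 + 3b^3 - 2311/336b^2 + 39635/4608b - 133925/32256
  leading term b^4: subtract (-7/4b)·h_4 from -4/7b^4 + 3b^3 - 2311/336b^2 + 39635/4608b - 133925/32256 → b^3 - 69/14b^2 + 37235/4608b - 133925/32256
  leading term b^3: subtract (49/16)·h_4 from b^3 - 69/14b^2 + 37235/4608b - 133925/32256 → -10/7b^2 + 21515/4608b - 104525/32256
  leading term b^2: subtract (-12)·h_5 from -10/7b^2 + 21515/4608b - 104525/32256 → 19115/4608b - 19115/4608
  leading term b: subtract (5/2)·h_6 from 19115/4608b - 19115/4608 → 0
  remainder 0.

S(f_3,h_4): leading monomials are coprime, so the S-polynomial reduces to 0 (Buchberger's first criterion).
S(f_1,h_5): leading monomials are coprime, so the S-polynomial reduces to 0 (Buchberger's first criterion).
S(f_2,h_5): lcm = ab^2. S = 35/96ab + 61/96a - 4/7b^3 + b^2 - 10/7b.
  leading term ab: subtract (5/96)·f_2 from 35/96ab + 61/96a - 4/7b^3 + b^2 - 10/7b → 61/96a - 4/7b^3 + 29/24b^2 - 1205/672b + 25/48
  leading term a: subtract (61/768)·f_3 from 61/96a - 4/7b^3 + 29/24b^2 - 1205/672b + 25/48 → -4/7b^3 + 29/24b^2 - 26785/16128b + 2359/2304
  leading term b^3: subtract (-7/4)·h_4 from -4/7b^3 + 29/24b^2 - 26785/16128b + 2359/2304 → -19/24b^2 + 665/2304b + 1159/2304
  leading term b^2: subtract (-133/20)·h_5 from -19/24b^2 + 665/2304b + 1159/2304 → 0
  remainder 0.

S(f_3,h_5): leading monomials are coprime, so the S-polynomial reduces to 0 (Buchberger's first criterion).
S(h_4,h_5): lcm = b^3. S = -301/96b^2 + 259/64b - 175/192.
  leading term b^2: subtract (-2107/80)·h_5 from -301/96b^2 + 259/64b - 175/192 → 26761/9216b - 26761/9216
  leading term b: subtract (7/4)·h_6 from 26761/9216b - 26761/9216 → 0
  remainder 0.

S(f_1,h_6): leading monomials are coprime, so the S-polynomial reduces to 0 (Buchberger's first criterion).
S(f_2,h_6): lcm = ab. S = a - 4/7b^2 + b - 10/7.
  leading term a: subtract (1/8)·f_3 from a - 4/7b^2 + b - 10/7 → -4/7b^2 + 29/24b - 107/168
  leading term b^2: subtract (-24/5)·h_5 from -4/7b^2 + 29/24b - 107/168 → b - 1
  leading term b: subtract (2304/3823)·h_6 from b - 1 → 0
  remainder 0.

S(f_3,h_6): leading monomials are coprime, so the S-polynomial reduces to 0 (Buchberger's first criterion).
S(h_4,h_6): lcm = b^3. S = -5/2b^2 + 655/192b - 175/192.
  leading term b^2: subtract (-21)·h_5 from -5/2b^2 + 655/192b - 175/192 → 5/2b - 5/2
  leading term b: subtract (5760/3823)·h_6 from 5/2b - 5/2 → 0
  remainder 0.

S(h_5,h_6): lcm = b^2. S = 61/96b - 61/96.
  leading term b: subtract (1464/3823)·h_6 from 61/96b - 61/96 → 0
  remainder 0.

Every S-polynomial of the final basis reduces to 0, so we have a Gröbner basis.
Inter-reduce: drop elements whose leading term is divisible by another's, tail-reduce, and make monic.
Reduced Gröbner basis: {a - 1, b - 1}.
Label its elements g_1 = a - 1, g_2 = b - 1.

Reduce p = -7ab + 4a - 3 modulo G:
  leading term ab: subtract (-7b)·g_1 from -7ab + 4a - 3 → 4a - 7b - 3
  leading term a: subtract (4)·g_1 from 4a - 7b - 3 → -7b + 1
  leading term b: subtract (-7)·g_2 from -7b + 1 → -6
  leading term 1: no divisor's leading term divides it; move -6 to the remainder.
  normal form = -6.
The normal form is nonzero, so p ∉ I. Since p minus its normal form lies in I, I + (p) = I + (r) where r = -6; decide whether this ideal is the whole ring.
Here r = -6 is a nonzero constant, hence a unit: 1 ∈ I + (p), the Gröbner basis of I + (p) is {1}, and the enlarged system has no common solution — adjoining p is inconsistent.

The remainder on division by a Gröbner basis is unique — it is the normal form.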